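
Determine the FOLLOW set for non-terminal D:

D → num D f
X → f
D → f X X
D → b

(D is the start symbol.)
{ $, 'f' }

To compute FOLLOW(D), find every occurrence of D on a right-hand side N → α D β: add FIRST(β) \ {ε}, and if β is empty or nullable also add FOLLOW(N). Iterate to a fixed point.

D is the start symbol, so $ ∈ FOLLOW(D).
In D → num D f: D is followed by f, add FIRST(f) \ {ε} = { 'f' }

Taking the union: FOLLOW(D) = { $, 'f' }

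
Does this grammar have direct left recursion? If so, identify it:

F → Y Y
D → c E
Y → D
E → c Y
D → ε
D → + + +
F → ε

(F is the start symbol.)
F → Y Y: starts with Y
D → c E: starts with c
Y → D: starts with D
E → c Y: starts with c
D → ε: starts with ε
D → + + +: starts with '+'
F → ε: starts with ε

No direct left recursion found.

Answer: No direct left recursion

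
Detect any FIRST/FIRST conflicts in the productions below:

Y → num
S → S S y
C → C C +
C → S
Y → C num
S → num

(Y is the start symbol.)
A FIRST/FIRST conflict occurs when two productions N → α and N → β for the same non-terminal have FIRST(α) ∩ FIRST(β) ≠ ∅ (with ε ∈ FIRST of a nullable right-hand side, so two nullable alternatives also conflict).

FIRST sets of the non-terminals at (or reachable through a nullable prefix from) the front of some alternative:
  FIRST(C) = { 'num' }
  FIRST(S) = { 'num' }

Productions for Y:
  Y → num: FIRST = { 'num' }
  Y → C num: FIRST = { 'num' }
Productions for S:
  S → S S y: FIRST = { 'num' }
  S → num: FIRST = { 'num' }
Productions for C:
  C → C C +: FIRST = { 'num' }
  C → S: FIRST = { 'num' }

Conflict for Y: Y → num and Y → C num
  Overlap: { 'num' }
Conflict for S: S → S S y and S → num
  Overlap: { 'num' }
Conflict for C: C → C C + and C → S
  Overlap: { 'num' }

Answer: Yes. Y → num / Y → C num on { 'num' }; S → S S y / S → num on { 'num' }; C → C C '+' / C → S on { 'num' }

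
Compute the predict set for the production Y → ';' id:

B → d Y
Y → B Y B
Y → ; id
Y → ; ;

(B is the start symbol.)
PREDICT(Y → ';' id) = (FIRST(RHS) \ {ε}) ∪ (FOLLOW(Y) if ε ∈ FIRST(RHS), i.e. RHS ⇒* ε)
FIRST(';' id) = { ';' }
ε ∉ FIRST(';' id), so FOLLOW(Y) is not added.
PREDICT(Y → ';' id) = { ';' }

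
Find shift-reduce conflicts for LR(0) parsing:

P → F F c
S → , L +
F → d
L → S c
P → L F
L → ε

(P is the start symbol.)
Yes — I0: [L → .] vs [F → . d]; I1: [L → .] vs [S → . , L +]

Augment with P' → P and build the canonical LR(0) collection (I0 = CLOSURE({[P' → . P]}), then GOTO on every symbol after a dot until no new states appear). It has 13 states:
  I0: { [F → . d], [L → . S c], [L → .], [P → . F F c], [P → . L F], [P' → . P], [S → . , L +] }  — shift, reduce
  I1: { [L → . S c], [L → .], [S → , . L +], [S → . , L +] }  — shift, reduce
  I2: { [F → . d], [P → F . F c] }  — shift
  I3: { [F → . d], [P → L . F] }  — shift
  I4: { [P' → P .] }  — accept
  I5: { [L → S . c] }  — shift
  I6: { [F → d .] }  — reduce
  I7: { [L → S c .] }  — reduce
  I8: { [P → L F .] }  — reduce
  I9: { [P → F F . c] }  — shift
  I10: { [P → F F c .] }  — reduce
  I11: { [S → , L . +] }  — shift
  I12: { [S → , L + .] }  — reduce

I0 contains reduce item [L → .] and shift items [F → . d], [S → . , L +] — shift-reduce conflict.
I1 contains reduce item [L → .] and shift item [S → . , L +] — shift-reduce conflict.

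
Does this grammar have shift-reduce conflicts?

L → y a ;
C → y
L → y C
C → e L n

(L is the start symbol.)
A shift-reduce conflict occurs when an LR(0) state has both:
  - a complete (reduce) item [A → α .] (dot at the end), and
  - a shift item [B → β . c γ] (dot before a terminal).

Augment with L' → L and build the canonical LR(0) collection (I0 = CLOSURE({[L' → . L]}), then GOTO on every symbol after a dot until no new states appear). It has 10 states:
  I0: { [L → . y C], [L → . y a ;], [L' → . L] }  — shift
  I1: { [L' → L .] }  — accept
  I2: { [C → . e L n], [C → . y], [L → y . C], [L → y . a ;] }  — shift
  I3: { [L → y C .] }  — reduce
  I4: { [L → y a . ;] }  — shift
  I5: { [C → e . L n], [L → . y C], [L → . y a ;] }  — shift
  I6: { [C → y .] }  — reduce
  I7: { [C → e L . n] }  — shift
  I8: { [C → e L n .] }  — reduce
  I9: { [L → y a ; .] }  — reduce

No state contains both a complete item and a shift item.

Answer: No shift-reduce conflicts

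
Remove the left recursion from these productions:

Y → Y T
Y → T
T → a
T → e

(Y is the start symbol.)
Y is directly left-recursive. The standard transformation for
  A → A α₁ | ... | A α_m | β₁ | ... | β_n
is
  A  → β₁ A' | ... | β_n A'
  A' → α₁ A' | ... | α_m A' | ε

Y → T becomes Y → T Y'
Y → Y T becomes Y' → T Y'
Add Y' → ε

Productions for other non-terminals are unchanged:
  T → a
  T → e

Resulting grammar:
Y → T Y'
Y' → T Y'
Y' → ε
T → a
T → e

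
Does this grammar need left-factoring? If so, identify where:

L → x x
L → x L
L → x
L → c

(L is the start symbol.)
Left-factoring is needed when two productions for the same non-terminal
share a common prefix on the right-hand side.

Productions for L:
  L → x x
  L → x L
  L → x
  L → c

Found common prefix 'x' in productions for L

Answer: Yes, L has productions with common prefix 'x'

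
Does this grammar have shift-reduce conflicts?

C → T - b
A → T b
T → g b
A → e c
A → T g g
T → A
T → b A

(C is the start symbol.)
Augment with C' → C and build the canonical LR(0) collection (I0 = CLOSURE({[C' → . C]}), then GOTO on every symbol after a dot until no new states appear). It has 16 states:
  I0: { [A → . T b], [A → . T g g], [A → . e c], [C → . T - b], [C' → . C], [T → . A], [T → . b A], [T → . g b] }  — shift
  I1: { [T → A .] }  — reduce
  I2: { [C' → C .] }  — accept
  I3: { [A → T . b], [A → T . g g], [C → T . - b] }  — shift
  I4: { [A → . T b], [A → . T g g], [A → . e c], [T → . A], [T → . b A], [T → . g b], [T → b . A] }  — shift
  I5: { [A → e . c] }  — shift
  I6: { [T → g . b] }  — shift
  I7: { [T → g b .] }  — reduce
  I8: { [A → e c .] }  — reduce
  I9: { [T → A .], [T → b A .] }  — 2 reduces
  I10: { [A → T . b], [A → T . g g] }  — shift
  I11: { [A → T b .] }  — reduce
  I12: { [A → T g . g] }  — shift
  I13: { [A → T g g .] }  — reduce
  I14: { [C → T - . b] }  — shift
  I15: { [C → T - b .] }  — reduce

No state contains both a complete item and a shift item.

Answer: No shift-reduce conflicts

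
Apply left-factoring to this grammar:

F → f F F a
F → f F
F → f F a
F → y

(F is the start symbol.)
F → f F F'
F' → F a
F' → ε
F' → a
F → y

Left-factoring transforms A → αβ₁ | αβ₂ into A → αA' and A' → β₁ | β₂
(α is the longest common prefix among the alternatives). Repeat until
no nonterminal has two alternatives with a common prefix.

Round 1: F has alternatives sharing prefix 'f F'. Introduce F': F → f F F'
  Add: F' → F a
  Add: F' → ε
  Add: F' → a

No remaining common prefixes — done.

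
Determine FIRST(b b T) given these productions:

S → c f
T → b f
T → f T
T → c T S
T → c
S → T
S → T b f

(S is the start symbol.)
{ 'b' }

To compute FIRST(b b T), process the symbols left to right:
Symbol b is a terminal. Add 'b' and stop.
FIRST(b b T) = { 'b' }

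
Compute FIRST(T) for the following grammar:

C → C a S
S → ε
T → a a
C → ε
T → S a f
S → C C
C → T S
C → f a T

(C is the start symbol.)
FIRST sets of the other non-terminals involved (by the same procedure, iterated to a fixed point):
  FIRST(S) = { 'a', 'f', ε }

From T → a a:
  - a is a terminal: add 'a' and stop
From T → S a f:
  - S is a non-terminal: add FIRST(S) \ {ε} = { 'a', 'f' }
    S is nullable, so continue to the next symbol
  - a is a terminal: add 'a' and stop

Collecting: FIRST(T) = { 'a', 'f' }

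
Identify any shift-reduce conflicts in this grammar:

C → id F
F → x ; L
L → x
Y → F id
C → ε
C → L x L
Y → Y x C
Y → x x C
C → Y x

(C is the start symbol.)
Augment with C' → C and build the canonical LR(0) collection (I0 = CLOSURE({[C' → . C]}), then GOTO on every symbol after a dot until no new states appear). It has 19 states:
  I0: { [C → . L x L], [C → . Y x], [C → . id F], [C → .], [C' → . C], [F → . x ; L], [L → . x], [Y → . F id], [Y → . Y x C], [Y → . x x C] }  — shift, reduce
  I1: { [C' → C .] }  — accept
  I2: { [Y → F . id] }  — shift
  I3: { [C → L . x L] }  — shift
  I4: { [C → Y . x], [Y → Y . x C] }  — shift
  I5: { [C → id . F], [F → . x ; L] }  — shift
  I6: { [F → x . ; L], [L → x .], [Y → x . x C] }  — shift, reduce
  I7: { [F → x ; . L], [L → . x] }  — shift
  I8: { [C → . L x L], [C → . Y x], [C → . id F], [C → .], [F → . x ; L], [L → . x], [Y → . F id], [Y → . Y x C], [Y → . x x C], [Y → x x . C] }  — shift, reduce
  I9: { [Y → x x C .] }  — reduce
  I10: { [F → x ; L .] }  — reduce
  I11: { [L → x .] }  — reduce
  I12: { [C → id F .] }  — reduce
  I13: { [F → x . ; L] }  — shift
  I14: { [C → . L x L], [C → . Y x], [C → . id F], [C → .], [C → Y x .], [F → . x ; L], [L → . x], [Y → . F id], [Y → . Y x C], [Y → . x x C], [Y → Y x . C] }  — shift, 2 reduces
  I15: { [Y → Y x C .] }  — reduce
  I16: { [C → L x . L], [L → . x] }  — shift
  I17: { [C → L x L .] }  — reduce
  I18: { [Y → F id .] }  — reduce

I0 contains reduce item [C → .] and shift items [C → . id F], [F → . x ; L], [L → . x], [Y → . x x C] — shift-reduce conflict.
I6 contains reduce item [L → x .] and shift items [F → x . ; L], [Y → x . x C] — shift-reduce conflict.
I8 contains reduce item [C → .] and shift items [C → . id F], [F → . x ; L], [L → . x], [Y → . x x C] — shift-reduce conflict.
I14 contains reduce items [C → .], [C → Y x .] and shift items [C → . id F], [F → . x ; L], [L → . x], [Y → . x x C] — shift-reduce conflict.

Answer: Yes — I0: [C → .] vs [C → . id F]; I6: [L → x .] vs [F → x . ; L]; I8: [C → .] vs [C → . id F]; I14: [C → .] vs [C → . id F]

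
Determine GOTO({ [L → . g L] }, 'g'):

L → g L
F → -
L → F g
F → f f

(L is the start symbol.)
GOTO(I, 'g') = CLOSURE({ [A → αX.β] : [A → α.Xβ] ∈ I, X = 'g' })

Items with dot before 'g', with the dot advanced:
  [L → . g L] → [L → g . L]
Closure of the advanced items:
  [L → g . L] has the dot before L: add [L → . g L], [L → . F g]
  [L → . F g] has the dot before F: add [F → . -], [F → . f f]

GOTO = { [F → . -], [F → . f f], [L → . F g], [L → . g L], [L → g . L] }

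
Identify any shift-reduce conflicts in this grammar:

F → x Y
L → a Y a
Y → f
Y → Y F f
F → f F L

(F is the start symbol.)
A shift-reduce conflict occurs when an LR(0) state has both:
  - a complete (reduce) item [A → α .] (dot at the end), and
  - a shift item [B → β . c γ] (dot before a terminal).

Augment with F' → F and build the canonical LR(0) collection (I0 = CLOSURE({[F' → . F]}), then GOTO on every symbol after a dot until no new states appear). It has 13 states:
  I0: { [F → . f F L], [F → . x Y], [F' → . F] }  — shift
  I1: { [F' → F .] }  — accept
  I2: { [F → . f F L], [F → . x Y], [F → f . F L] }  — shift
  I3: { [F → x . Y], [Y → . Y F f], [Y → . f] }  — shift
  I4: { [F → . f F L], [F → . x Y], [F → x Y .], [Y → Y . F f] }  — shift, reduce
  I5: { [Y → f .] }  — reduce
  I6: { [Y → Y F . f] }  — shift
  I7: { [Y → Y F f .] }  — reduce
  I8: { [F → f F . L], [L → . a Y a] }  — shift
  I9: { [F → f F L .] }  — reduce
  I10: { [L → a . Y a], [Y → . Y F f], [Y → . f] }  — shift
  I11: { [F → . f F L], [F → . x Y], [L → a Y . a], [Y → Y . F f] }  — shift
  I12: { [L → a Y a .] }  — reduce

I4 contains reduce item [F → x Y .] and shift items [F → . f F L], [F → . x Y] — shift-reduce conflict.

Answer: Yes — I4: [F → x Y .] vs [F → . f F L]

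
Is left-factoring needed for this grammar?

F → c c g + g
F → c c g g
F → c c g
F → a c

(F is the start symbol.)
Left-factoring is needed when two productions for the same non-terminal
share a common prefix on the right-hand side.

Productions for F:
  F → c c g + g
  F → c c g g
  F → c c g
  F → a c

Found common prefix 'c c g' in productions for F

Answer: Yes, F has productions with common prefix 'c c g'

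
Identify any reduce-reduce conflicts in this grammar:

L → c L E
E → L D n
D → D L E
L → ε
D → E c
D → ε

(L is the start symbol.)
Yes — I5: [D → .] vs [L → .]

A reduce-reduce conflict occurs when an LR(0) state has two complete items [A → α .] and [B → β .] — both call for a reduction, and with no lookahead the parser cannot choose between them.

Augment with L' → L and build the canonical LR(0) collection (I0 = CLOSURE({[L' → . L]}), then GOTO on every symbol after a dot until no new states appear). It has 12 states:
  I0: { [L → . c L E], [L → .], [L' → . L] }  — shift, reduce
  I1: { [L' → L .] }  — accept
  I2: { [L → . c L E], [L → .], [L → c . L E] }  — shift, reduce
  I3: { [E → . L D n], [L → . c L E], [L → .], [L → c L . E] }  — shift, reduce
  I4: { [L → c L E .] }  — reduce
  I5: { [D → . D L E], [D → . E c], [D → .], [E → . L D n], [E → L . D n], [L → . c L E], [L → .] }  — shift, 2 reduces
  I6: { [D → D . L E], [E → L D . n], [L → . c L E], [L → .] }  — shift, reduce
  I7: { [D → E . c] }  — shift
  I8: { [D → E c .] }  — reduce
  I9: { [D → D L . E], [E → . L D n], [L → . c L E], [L → .] }  — shift, reduce
  I10: { [E → L D n .] }  — reduce
  I11: { [D → D L E .] }  — reduce

I5 contains complete items [D → .], [L → .] — reduce-reduce conflict.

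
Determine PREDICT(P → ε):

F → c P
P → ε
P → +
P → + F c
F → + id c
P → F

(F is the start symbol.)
{ $, 'c' }

PREDICT(P → ε) = (FIRST(RHS) \ {ε}) ∪ (FOLLOW(P) if ε ∈ FIRST(RHS), i.e. RHS ⇒* ε)
The right-hand side is ε (FIRST(ε) = { ε }), so the predict set is FOLLOW(P) = { $, 'c' }
PREDICT(P → ε) = { $, 'c' }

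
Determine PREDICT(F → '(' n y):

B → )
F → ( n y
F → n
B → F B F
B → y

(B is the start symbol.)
{ '(' }

PREDICT(F → '(' n y) = (FIRST(RHS) \ {ε}) ∪ (FOLLOW(F) if ε ∈ FIRST(RHS), i.e. RHS ⇒* ε)
FIRST('(' n y) = { '(' }
ε ∉ FIRST('(' n y), so FOLLOW(F) is not added.
PREDICT(F → '(' n y) = { '(' }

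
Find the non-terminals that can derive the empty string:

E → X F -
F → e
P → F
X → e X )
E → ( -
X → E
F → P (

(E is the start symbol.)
A non-terminal is nullable if it can derive ε (the empty string): either it has an ε-production, or it has a production whose right-hand side consists entirely of nullable non-terminals.

There are no ε-productions, so no non-terminal can derive ε.
No non-terminals are nullable.

Answer: None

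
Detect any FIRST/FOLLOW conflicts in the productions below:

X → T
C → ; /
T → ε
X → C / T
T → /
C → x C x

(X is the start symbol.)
A FIRST/FOLLOW conflict occurs when a non-terminal N has a nullable alternative N → β (β ⇒* ε) and another alternative N → α with FIRST(α) ∩ FOLLOW(N) ≠ ∅: on such a lookahead the parser cannot decide between expanding α and letting N vanish via β.

Nullable non-terminals: T, X.
FIRST sets used below: FIRST(T) = { '/', ε }, FIRST(C) = { ';', 'x' }

T: nullable alternative(s) T → ε; FOLLOW(T) = { $ }
  T → ε: FIRST \ {ε} = { } — this is the only nullable alternative, skip
  T → /: FIRST \ {ε} = { '/' } — disjoint from FOLLOW(T)

X: nullable alternative(s) X → T; FOLLOW(X) = { $ }
  X → T: FIRST \ {ε} = { '/' } — this is the only nullable alternative, skip
  X → C / T: FIRST \ {ε} = { ';', 'x' } — disjoint from FOLLOW(X)

C has no nullable alternative, so no FIRST/FOLLOW check is needed there.

No FIRST/FOLLOW conflicts found.

Answer: No FIRST/FOLLOW conflicts.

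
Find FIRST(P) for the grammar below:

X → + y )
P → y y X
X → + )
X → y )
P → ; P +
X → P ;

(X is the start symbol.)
{ ';', 'y' }

From P → y y X:
  - y is a terminal: add 'y' and stop
From P → ; P +:
  - ';' is a terminal: add ';' and stop

Collecting: FIRST(P) = { ';', 'y' }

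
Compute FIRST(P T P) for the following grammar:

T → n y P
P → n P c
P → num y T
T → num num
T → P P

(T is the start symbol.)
{ 'n', 'num' }

FIRST sets of the non-terminals involved (from the grammar, by fixed-point iteration):
  FIRST(P) = { 'n', 'num' }

To compute FIRST(P T P), process the symbols left to right:
Symbol P is a non-terminal. Add FIRST(P) \ {ε} = { 'n', 'num' }
P is not nullable (ε ∉ FIRST(P)), so stop here.
FIRST(P T P) = { 'n', 'num' }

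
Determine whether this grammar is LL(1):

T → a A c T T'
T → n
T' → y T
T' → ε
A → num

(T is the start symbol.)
Relevant sets:
  FOLLOW(T') = { $, 'y' }

For T:
  PREDICT(T → a A c T T') = { 'a' }
  PREDICT(T → n) = { 'n' }
For T':
  PREDICT(T' → y T) = { 'y' }
  PREDICT(T' → ε) = { $, 'y' }
A has a single production, so nothing to check there.

Conflict found: Predict set conflict for T': { 'y' }
The grammar is NOT LL(1).

Answer: No. Predict set conflict for T': { 'y' }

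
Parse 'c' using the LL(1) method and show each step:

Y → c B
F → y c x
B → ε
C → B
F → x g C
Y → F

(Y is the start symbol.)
LL(1) parsing maintains a stack (initially the start symbol over $) and the input. At each step: if the stack top is a terminal, match it against the current input token; if it is a non-terminal N, replace it with the RHS of M[N, lookahead] (the unique production whose predict set contains the lookahead).

Stack is shown with the top on the left.

Stack  Input  Action
--------------------
Y $    c $    output Y → c B
c B $  c $    match 'c'
B $    $      output B → ε
$      $      accept

The string is accepted.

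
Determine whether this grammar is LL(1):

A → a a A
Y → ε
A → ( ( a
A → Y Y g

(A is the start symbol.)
Yes, the grammar is LL(1).

Relevant sets:
  FIRST(Y) = { ε }

For A:
  PREDICT(A → a a A) = { 'a' }
  PREDICT(A → '(' '(' a) = { '(' }
  PREDICT(A → Y Y g) = { 'g' }
Y has a single production, so nothing to check there.

All predict sets are disjoint. The grammar IS LL(1).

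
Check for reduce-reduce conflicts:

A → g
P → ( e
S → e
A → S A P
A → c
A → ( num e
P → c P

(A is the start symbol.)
No reduce-reduce conflicts

Augment with A' → A and build the canonical LR(0) collection (I0 = CLOSURE({[A' → . A]}), then GOTO on every symbol after a dot until no new states appear). It has 15 states:
  I0: { [A → . ( num e], [A → . S A P], [A → . c], [A → . g], [A' → . A], [S → . e] }  — shift
  I1: { [A → ( . num e] }  — shift
  I2: { [A' → A .] }  — accept
  I3: { [A → . ( num e], [A → . S A P], [A → . c], [A → . g], [A → S . A P], [S → . e] }  — shift
  I4: { [A → c .] }  — reduce
  I5: { [S → e .] }  — reduce
  I6: { [A → g .] }  — reduce
  I7: { [A → S A . P], [P → . ( e], [P → . c P] }  — shift
  I8: { [P → ( . e] }  — shift
  I9: { [A → S A P .] }  — reduce
  I10: { [P → . ( e], [P → . c P], [P → c . P] }  — shift
  I11: { [P → c P .] }  — reduce
  I12: { [P → ( e .] }  — reduce
  I13: { [A → ( num . e] }  — shift
  I14: { [A → ( num e .] }  — reduce

No state contains more than one complete item.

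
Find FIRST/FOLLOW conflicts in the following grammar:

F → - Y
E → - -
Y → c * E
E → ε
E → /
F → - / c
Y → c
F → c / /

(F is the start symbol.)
Nullable non-terminals: E.

E: nullable alternative(s) E → ε; FOLLOW(E) = { $ }
  E → - -: FIRST \ {ε} = { '-' } — disjoint from FOLLOW(E)
  E → ε: FIRST \ {ε} = { } — this is the only nullable alternative, skip
  E → /: FIRST \ {ε} = { '/' } — disjoint from FOLLOW(E)

F, Y have no nullable alternative, so no FIRST/FOLLOW check is needed there.

No FIRST/FOLLOW conflicts found.

Answer: No FIRST/FOLLOW conflicts.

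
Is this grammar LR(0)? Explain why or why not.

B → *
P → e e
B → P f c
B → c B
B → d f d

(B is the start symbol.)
Yes, the grammar is LR(0)

Augment with B' → B and build the canonical LR(0) collection (I0 = CLOSURE({[B' → . B]}), then GOTO on every symbol after a dot until no new states appear). It has 13 states:
  I0: { [B → . *], [B → . P f c], [B → . c B], [B → . d f d], [B' → . B], [P → . e e] }  — shift
  I1: { [B → * .] }  — reduce
  I2: { [B' → B .] }  — accept
  I3: { [B → P . f c] }  — shift
  I4: { [B → . *], [B → . P f c], [B → . c B], [B → . d f d], [B → c . B], [P → . e e] }  — shift
  I5: { [B → d . f d] }  — shift
  I6: { [P → e . e] }  — shift
  I7: { [P → e e .] }  — reduce
  I8: { [B → d f . d] }  — shift
  I9: { [B → d f d .] }  — reduce
  I10: { [B → c B .] }  — reduce
  I11: { [B → P f . c] }  — shift
  I12: { [B → P f c .] }  — reduce

Every state is either a pure shift/goto state or contains exactly one complete item and nothing to shift — no conflicts. The grammar is LR(0).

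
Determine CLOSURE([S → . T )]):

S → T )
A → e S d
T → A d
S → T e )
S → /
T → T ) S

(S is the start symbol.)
Start with: [S → . T )]
  [S → . T )] has the dot before T: add [T → . A d], [T → . T ) S]
  [T → . A d] has the dot before A: add [A → . e S d]
No further items can be added.

CLOSURE = { [A → . e S d], [S → . T )], [T → . A d], [T → . T ) S] }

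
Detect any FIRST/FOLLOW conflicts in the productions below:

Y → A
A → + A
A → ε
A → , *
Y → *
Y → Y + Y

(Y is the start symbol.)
Nullable non-terminals: A, Y.
FIRST sets used below: FIRST(A) = { '+', ',', ε }, FIRST(Y) = { '*', '+', ',', ε }

A: nullable alternative(s) A → ε; FOLLOW(A) = { $, '+' }
  A → + A: FIRST \ {ε} = { '+' } — overlaps FOLLOW(A) on { '+' }: CONFLICT
  A → ε: FIRST \ {ε} = { } — this is the only nullable alternative, skip
  A → , *: FIRST \ {ε} = { ',' } — disjoint from FOLLOW(A)

Y: nullable alternative(s) Y → A; FOLLOW(Y) = { $, '+' }
  Y → A: FIRST \ {ε} = { '+', ',' } — this is the only nullable alternative, skip
  Y → *: FIRST \ {ε} = { '*' } — disjoint from FOLLOW(Y)
  Y → Y + Y: FIRST \ {ε} = { '*', '+', ',' } — overlaps FOLLOW(Y) on { '+' }: CONFLICT

So the grammar has 2 FIRST/FOLLOW conflicts (marked CONFLICT above).

Answer: Yes. Y → Y '+' Y with FOLLOW(Y) on { '+' }; A → '+' A with FOLLOW(A) on { '+' }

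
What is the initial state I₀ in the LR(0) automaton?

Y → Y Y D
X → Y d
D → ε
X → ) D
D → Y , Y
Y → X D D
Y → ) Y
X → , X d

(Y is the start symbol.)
{ [X → . ) D], [X → . , X d], [X → . Y d], [Y → . ) Y], [Y → . X D D], [Y → . Y Y D], [Y' → . Y] }

First, augment the grammar with Y' → Y
I₀ = CLOSURE({ [Y' → . Y] }):
  [Y' → . Y] has the dot before Y: add [Y → . Y Y D], [Y → . X D D], [Y → . ) Y]
  [Y → . X D D] has the dot before X: add [X → . Y d], [X → . ) D], [X → . , X d]
No further items can be added.

I₀ = { [X → . ) D], [X → . , X d], [X → . Y d], [Y → . ) Y], [Y → . X D D], [Y → . Y Y D], [Y' → . Y] }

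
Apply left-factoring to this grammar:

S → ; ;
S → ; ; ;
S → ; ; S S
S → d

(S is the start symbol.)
Left-factoring transforms A → αβ₁ | αβ₂ into A → αA' and A' → β₁ | β₂
(α is the longest common prefix among the alternatives). Repeat until
no nonterminal has two alternatives with a common prefix.

Round 1: S has alternatives sharing prefix '; ;'. Introduce S': S → ; ; S'
  Add: S' → ε
  Add: S' → ;
  Add: S' → S S

No remaining common prefixes — done.

Resulting grammar:
S → ; ; S'
S' → ε
S' → ;
S' → S S
S → d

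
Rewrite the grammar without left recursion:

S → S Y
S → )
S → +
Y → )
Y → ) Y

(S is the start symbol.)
S → ) S'
S → + S'
S' → Y S'
S' → ε
Y → )
Y → ) Y

S is directly left-recursive. The standard transformation for
  A → A α₁ | ... | A α_m | β₁ | ... | β_n
is
  A  → β₁ A' | ... | β_n A'
  A' → α₁ A' | ... | α_m A' | ε

S → ) becomes S → ) S'
S → + becomes S → + S'
S → S Y becomes S' → Y S'
Add S' → ε

Productions for other non-terminals are unchanged:
  Y → )
  Y → ) Y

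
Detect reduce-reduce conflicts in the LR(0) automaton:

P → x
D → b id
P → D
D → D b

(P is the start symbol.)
A reduce-reduce conflict occurs when an LR(0) state has two complete items [A → α .] and [B → β .] — both call for a reduction, and with no lookahead the parser cannot choose between them.

Augment with P' → P and build the canonical LR(0) collection (I0 = CLOSURE({[P' → . P]}), then GOTO on every symbol after a dot until no new states appear). It has 7 states:
  I0: { [D → . D b], [D → . b id], [P → . D], [P → . x], [P' → . P] }  — shift
  I1: { [D → D . b], [P → D .] }  — shift, reduce
  I2: { [P' → P .] }  — accept
  I3: { [D → b . id] }  — shift
  I4: { [P → x .] }  — reduce
  I5: { [D → b id .] }  — reduce
  I6: { [D → D b .] }  — reduce

No state contains more than one complete item.

Answer: No reduce-reduce conflicts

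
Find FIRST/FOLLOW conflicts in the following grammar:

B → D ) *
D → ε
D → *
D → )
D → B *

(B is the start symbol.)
A FIRST/FOLLOW conflict occurs when a non-terminal N has a nullable alternative N → β (β ⇒* ε) and another alternative N → α with FIRST(α) ∩ FOLLOW(N) ≠ ∅: on such a lookahead the parser cannot decide between expanding α and letting N vanish via β.

Nullable non-terminals: D.
FIRST sets used below: FIRST(B) = { ')', '*' }

D: nullable alternative(s) D → ε; FOLLOW(D) = { ')' }
  D → ε: FIRST \ {ε} = { } — this is the only nullable alternative, skip
  D → *: FIRST \ {ε} = { '*' } — disjoint from FOLLOW(D)
  D → ): FIRST \ {ε} = { ')' } — overlaps FOLLOW(D) on { ')' }: CONFLICT
  D → B *: FIRST \ {ε} = { ')', '*' } — overlaps FOLLOW(D) on { ')' }: CONFLICT

B has no nullable alternative, so no FIRST/FOLLOW check is needed there.

So the grammar has 2 FIRST/FOLLOW conflicts (marked CONFLICT above).

Answer: Yes. D → ')' with FOLLOW(D) on { ')' }; D → B '*' with FOLLOW(D) on { ')' }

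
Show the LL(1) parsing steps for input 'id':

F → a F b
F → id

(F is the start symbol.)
LL(1) parsing maintains a stack (initially the start symbol over $) and the input. At each step: if the stack top is a terminal, match it against the current input token; if it is a non-terminal N, replace it with the RHS of M[N, lookahead] (the unique production whose predict set contains the lookahead).

Stack is shown with the top on the left.

Stack  Input  Action
--------------------
F $    id $   output F → id
id $   id $   match 'id'
$      $      accept

The string is accepted.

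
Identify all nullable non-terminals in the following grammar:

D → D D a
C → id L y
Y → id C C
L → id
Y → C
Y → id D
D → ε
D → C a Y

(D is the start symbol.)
ε-productions: D → ε
So D is immediately nullable.
No further non-terminal can be added: every production for the remaining non-terminals contains a terminal or a non-nullable non-terminal.
Nullable = { 'D' }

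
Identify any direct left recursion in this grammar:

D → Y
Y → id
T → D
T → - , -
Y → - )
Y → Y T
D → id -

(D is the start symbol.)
Direct left recursion occurs when N → N α for some non-terminal N (the right-hand side begins with the left-hand side itself).

D → Y: starts with Y
Y → id: starts with id
T → D: starts with D
T → - , -: starts with '-'
Y → - ): starts with '-'
Y → Y T: LEFT RECURSIVE (starts with Y)
D → id -: starts with id

The grammar has direct left recursion on: Y.

Answer: Yes, Y is left-recursive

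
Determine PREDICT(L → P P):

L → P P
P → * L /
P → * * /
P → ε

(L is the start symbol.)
PREDICT(L → P P) = (FIRST(RHS) \ {ε}) ∪ (FOLLOW(L) if ε ∈ FIRST(RHS), i.e. RHS ⇒* ε)
FIRST(P) = { '*', ε }
FIRST(P P) = { '*', ε }
ε ∈ FIRST(P P) (the right-hand side is nullable), so add FOLLOW(L) = { $, '/' }
PREDICT(L → P P) = { $, '*', '/' }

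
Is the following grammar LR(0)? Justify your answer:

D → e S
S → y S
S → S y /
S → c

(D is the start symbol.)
No. Shift-reduce conflict between [D → e S .] and [S → S . y /]

A grammar is LR(0) if no state in the canonical LR(0) collection has:
  - both a shift item (dot before a terminal) and a complete item (shift-reduce conflict), or
  - two or more complete items (reduce-reduce conflict; the accept item [D' → D .] counts as a complete item here).

Augment with D' → D and build the canonical LR(0) collection (I0 = CLOSURE({[D' → . D]}), then GOTO on every symbol after a dot until no new states appear). It has 9 states:
  I0: { [D → . e S], [D' → . D] }  — shift
  I1: { [D' → D .] }  — accept
  I2: { [D → e . S], [S → . S y /], [S → . c], [S → . y S] }  — shift
  I3: { [D → e S .], [S → S . y /] }  — shift, reduce
  I4: { [S → c .] }  — reduce
  I5: { [S → . S y /], [S → . c], [S → . y S], [S → y . S] }  — shift
  I6: { [S → S . y /], [S → y S .] }  — shift, reduce
  I7: { [S → S y . /] }  — shift
  I8: { [S → S y / .] }  — reduce

Conflict in state I3:
  Shift-reduce conflict between [D → e S .] and [S → S . y /]
So the grammar is NOT LR(0).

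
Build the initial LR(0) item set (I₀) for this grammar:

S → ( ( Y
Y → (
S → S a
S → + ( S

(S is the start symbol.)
{ [S → . ( ( Y], [S → . + ( S], [S → . S a], [S' → . S] }

First, augment the grammar with S' → S
I₀ = CLOSURE({ [S' → . S] }):
  [S' → . S] has the dot before S: add [S → . ( ( Y], [S → . S a], [S → . + ( S]
No further items can be added.

I₀ = { [S → . ( ( Y], [S → . + ( S], [S → . S a], [S' → . S] }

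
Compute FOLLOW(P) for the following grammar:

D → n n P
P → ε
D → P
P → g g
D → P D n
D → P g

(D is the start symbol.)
{ $, 'g', 'n' }

To compute FOLLOW(P), find every occurrence of P on a right-hand side N → α P β: add FIRST(β) \ {ε}, and if β is empty or nullable also add FOLLOW(N). Iterate to a fixed point.

In D → n n P: P is at the end, add FOLLOW(D)
In D → P: P is at the end, add FOLLOW(D)
In D → P D n: P is followed by D n, add FIRST(D n) \ {ε} = { 'g', 'n' }
In D → P g: P is followed by g, add FIRST(g) \ {ε} = { 'g' }

The FOLLOW sets referred to above (computed the same way, to a fixed point):
  FOLLOW(D) = { $, 'n' }

Taking the union: FOLLOW(P) = { $, 'g', 'n' }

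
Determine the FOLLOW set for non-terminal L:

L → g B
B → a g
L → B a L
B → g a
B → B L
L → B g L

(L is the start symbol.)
To compute FOLLOW(L), find every occurrence of L on a right-hand side N → α L β: add FIRST(β) \ {ε}, and if β is empty or nullable also add FOLLOW(N). Iterate to a fixed point.

L is the start symbol, so $ ∈ FOLLOW(L).
In L → B a L: L is at the end; this adds FOLLOW(L) to itself — nothing new
In B → B L: L is at the end, add FOLLOW(B)
In L → B g L: L is at the end; this adds FOLLOW(L) to itself — nothing new

The FOLLOW sets referred to above (computed the same way, to a fixed point):
  FOLLOW(B) = { $, 'a', 'g' }

Taking the union: FOLLOW(L) = { $, 'a', 'g' }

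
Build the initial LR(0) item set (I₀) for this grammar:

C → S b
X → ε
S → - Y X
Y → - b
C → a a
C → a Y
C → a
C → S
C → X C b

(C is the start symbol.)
{ [C → . S b], [C → . S], [C → . X C b], [C → . a Y], [C → . a a], [C → . a], [C' → . C], [S → . - Y X], [X → .] }

First, augment the grammar with C' → C
I₀ = CLOSURE({ [C' → . C] }):
  [C' → . C] has the dot before C: add [C → . S b], [C → . a a], [C → . a Y], [C → . a], [C → . S], [C → . X C b]
  [C → . S b] has the dot before S: add [S → . - Y X]
  [C → . X C b] has the dot before X: add [X → .]
No further items can be added.

I₀ = { [C → . S b], [C → . S], [C → . X C b], [C → . a Y], [C → . a a], [C → . a], [C' → . C], [S → . - Y X], [X → .] }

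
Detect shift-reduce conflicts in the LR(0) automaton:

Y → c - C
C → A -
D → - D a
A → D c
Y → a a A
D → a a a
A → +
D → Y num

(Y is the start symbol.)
Yes — I14: [D → a a a .] vs [D → a . a a]

Augment with Y' → Y and build the canonical LR(0) collection (I0 = CLOSURE({[Y' → . Y]}), then GOTO on every symbol after a dot until no new states appear). It has 21 states:
  I0: { [Y → . a a A], [Y → . c - C], [Y' → . Y] }  — shift
  I1: { [Y' → Y .] }  — accept
  I2: { [Y → a . a A] }  — shift
  I3: { [Y → c . - C] }  — shift
  I4: { [A → . +], [A → . D c], [C → . A -], [D → . - D a], [D → . Y num], [D → . a a a], [Y → . a a A], [Y → . c - C], [Y → c - . C] }  — shift
  I5: { [A → + .] }  — reduce
  I6: { [D → - . D a], [D → . - D a], [D → . Y num], [D → . a a a], [Y → . a a A], [Y → . c - C] }  — shift
  I7: { [C → A . -] }  — shift
  I8: { [Y → c - C .] }  — reduce
  I9: { [A → D . c] }  — shift
  I10: { [D → Y . num] }  — shift
  I11: { [D → a . a a], [Y → a . a A] }  — shift
  I12: { [A → . +], [A → . D c], [D → . - D a], [D → . Y num], [D → . a a a], [D → a a . a], [Y → . a a A], [Y → . c - C], [Y → a a . A] }  — shift
  I13: { [Y → a a A .] }  — reduce
  I14: { [D → a . a a], [D → a a a .], [Y → a . a A] }  — shift, reduce
  I15: { [D → Y num .] }  — reduce
  I16: { [A → D c .] }  — reduce
  I17: { [C → A - .] }  — reduce
  I18: { [D → - D . a] }  — shift
  I19: { [D → - D a .] }  — reduce
  I20: { [A → . +], [A → . D c], [D → . - D a], [D → . Y num], [D → . a a a], [Y → . a a A], [Y → . c - C], [Y → a a . A] }  — shift

I14 contains reduce item [D → a a a .] and shift items [D → a . a a], [Y → a . a A] — shift-reduce conflict.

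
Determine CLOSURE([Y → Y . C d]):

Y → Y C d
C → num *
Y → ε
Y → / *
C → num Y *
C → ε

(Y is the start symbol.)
{ [C → . num *], [C → . num Y *], [C → .], [Y → Y . C d] }

To compute CLOSURE, for each item [A → α.Bβ] where B is a non-terminal, add [B → .γ] for all productions B → γ; repeat for the newly added items until nothing changes.

Start with: [Y → Y . C d]
  [Y → Y . C d] has the dot before C: add [C → . num *], [C → . num Y *], [C → .]
No further items can be added.

CLOSURE = { [C → . num *], [C → . num Y *], [C → .], [Y → Y . C d] }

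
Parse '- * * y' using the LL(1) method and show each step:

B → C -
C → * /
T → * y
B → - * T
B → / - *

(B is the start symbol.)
LL(1) parsing maintains a stack (initially the start symbol over $) and the input. At each step: if the stack top is a terminal, match it against the current input token; if it is a non-terminal N, replace it with the RHS of M[N, lookahead] (the unique production whose predict set contains the lookahead).

Stack is shown with the top on the left.

Stack    Input      Action
--------------------------
B $      - * * y $  output B → - * T
- * T $  - * * y $  match '-'
* T $    * * y $    match '*'
T $      * y $      output T → * y
* y $    * y $      match '*'
y $      y $        match 'y'
$        $          accept

The string is accepted.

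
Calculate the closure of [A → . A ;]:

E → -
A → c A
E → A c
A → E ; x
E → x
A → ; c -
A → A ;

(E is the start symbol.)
{ [A → . ; c -], [A → . A ;], [A → . E ; x], [A → . c A], [E → . -], [E → . A c], [E → . x] }

To compute CLOSURE, for each item [A → α.Bβ] where B is a non-terminal, add [B → .γ] for all productions B → γ; repeat for the newly added items until nothing changes.

Start with: [A → . A ;]
  [A → . A ;] has the dot before A: add [A → . c A], [A → . E ; x], [A → . ; c -]
  [A → . E ; x] has the dot before E: add [E → . -], [E → . A c], [E → . x]
No further items can be added.

CLOSURE = { [A → . ; c -], [A → . A ;], [A → . E ; x], [A → . c A], [E → . -], [E → . A c], [E → . x] }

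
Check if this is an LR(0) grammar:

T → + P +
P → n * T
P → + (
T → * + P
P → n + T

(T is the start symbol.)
A grammar is LR(0) if no state in the canonical LR(0) collection has:
  - both a shift item (dot before a terminal) and a complete item (shift-reduce conflict), or
  - two or more complete items (reduce-reduce conflict; the accept item [T' → T .] counts as a complete item here).

Augment with T' → T and build the canonical LR(0) collection (I0 = CLOSURE({[T' → . T]}), then GOTO on every symbol after a dot until no new states appear). It has 15 states:
  I0: { [T → . * + P], [T → . + P +], [T' → . T] }  — shift
  I1: { [T → * . + P] }  — shift
  I2: { [P → . + (], [P → . n * T], [P → . n + T], [T → + . P +] }  — shift
  I3: { [T' → T .] }  — accept
  I4: { [P → + . (] }  — shift
  I5: { [T → + P . +] }  — shift
  I6: { [P → n . * T], [P → n . + T] }  — shift
  I7: { [P → n * . T], [T → . * + P], [T → . + P +] }  — shift
  I8: { [P → n + . T], [T → . * + P], [T → . + P +] }  — shift
  I9: { [P → n + T .] }  — reduce
  I10: { [P → n * T .] }  — reduce
  I11: { [T → + P + .] }  — reduce
  I12: { [P → + ( .] }  — reduce
  I13: { [P → . + (], [P → . n * T], [P → . n + T], [T → * + . P] }  — shift
  I14: { [T → * + P .] }  — reduce

Every state is either a pure shift/goto state or contains exactly one complete item and nothing to shift — no conflicts. The grammar is LR(0).

Answer: Yes, the grammar is LR(0)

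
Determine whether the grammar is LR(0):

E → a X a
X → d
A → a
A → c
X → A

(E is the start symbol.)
A grammar is LR(0) if no state in the canonical LR(0) collection has:
  - both a shift item (dot before a terminal) and a complete item (shift-reduce conflict), or
  - two or more complete items (reduce-reduce conflict; the accept item [E' → E .] counts as a complete item here).

Augment with E' → E and build the canonical LR(0) collection (I0 = CLOSURE({[E' → . E]}), then GOTO on every symbol after a dot until no new states appear). It has 9 states:
  I0: { [E → . a X a], [E' → . E] }  — shift
  I1: { [E' → E .] }  — accept
  I2: { [A → . a], [A → . c], [E → a . X a], [X → . A], [X → . d] }  — shift
  I3: { [X → A .] }  — reduce
  I4: { [E → a X . a] }  — shift
  I5: { [A → a .] }  — reduce
  I6: { [A → c .] }  — reduce
  I7: { [X → d .] }  — reduce
  I8: { [E → a X a .] }  — reduce

Every state is either a pure shift/goto state or contains exactly one complete item and nothing to shift — no conflicts. The grammar is LR(0).

Answer: Yes, the grammar is LR(0)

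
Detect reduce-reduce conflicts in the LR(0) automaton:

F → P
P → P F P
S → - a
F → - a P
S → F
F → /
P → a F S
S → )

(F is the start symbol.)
A reduce-reduce conflict occurs when an LR(0) state has two complete items [A → α .] and [B → β .] — both call for a reduction, and with no lookahead the parser cannot choose between them.

Augment with F' → F and build the canonical LR(0) collection (I0 = CLOSURE({[F' → . F]}), then GOTO on every symbol after a dot until no new states appear). It has 16 states:
  I0: { [F → . - a P], [F → . /], [F → . P], [F' → . F], [P → . P F P], [P → . a F S] }  — shift
  I1: { [F → - . a P] }  — shift
  I2: { [F → / .] }  — reduce
  I3: { [F' → F .] }  — accept
  I4: { [F → . - a P], [F → . /], [F → . P], [F → P .], [P → . P F P], [P → . a F S], [P → P . F P] }  — shift, reduce
  I5: { [F → . - a P], [F → . /], [F → . P], [P → . P F P], [P → . a F S], [P → a . F S] }  — shift
  I6: { [F → . - a P], [F → . /], [F → . P], [P → . P F P], [P → . a F S], [P → a F . S], [S → . )], [S → . - a], [S → . F] }  — shift
  I7: { [S → ) .] }  — reduce
  I8: { [F → - . a P], [S → - . a] }  — shift
  I9: { [S → F .] }  — reduce
  I10: { [P → a F S .] }  — reduce
  I11: { [F → - a . P], [P → . P F P], [P → . a F S], [S → - a .] }  — shift, reduce
  I12: { [F → - a P .], [F → . - a P], [F → . /], [F → . P], [P → . P F P], [P → . a F S], [P → P . F P] }  — shift, reduce
  I13: { [P → . P F P], [P → . a F S], [P → P F . P] }  — shift
  I14: { [F → . - a P], [F → . /], [F → . P], [P → . P F P], [P → . a F S], [P → P . F P], [P → P F P .] }  — shift, reduce
  I15: { [F → - a . P], [P → . P F P], [P → . a F S] }  — shift

No state contains more than one complete item.

Answer: No reduce-reduce conflicts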